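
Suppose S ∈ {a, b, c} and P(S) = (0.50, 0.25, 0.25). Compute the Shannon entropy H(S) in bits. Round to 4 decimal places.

1.5000 bits

H(S) = −Σ p·log₂ p.
  −(0.50)·log₂(0.50) = 0.50000
  −(0.25)·log₂(0.25) = 0.50000
  −(0.25)·log₂(0.25) = 0.50000
Sum: 0.50000 + 0.50000 + 0.50000 = 1.5000 bits.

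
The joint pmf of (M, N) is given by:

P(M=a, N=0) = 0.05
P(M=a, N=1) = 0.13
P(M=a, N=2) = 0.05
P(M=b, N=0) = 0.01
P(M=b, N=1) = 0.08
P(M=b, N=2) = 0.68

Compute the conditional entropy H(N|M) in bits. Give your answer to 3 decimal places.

Marginals: p(M) = (0.2300, 0.7700), p(N) = (0.0600, 0.2100, 0.7300).
H(N|M) = Σ p(M) · H(N|M=·).
  M=a: p=0.2300, H(N|M=a) = 1.4225
  M=b: p=0.7700, H(N|M=b) = 0.5792
Weighted sum = 0.773 bits.

0.773 bits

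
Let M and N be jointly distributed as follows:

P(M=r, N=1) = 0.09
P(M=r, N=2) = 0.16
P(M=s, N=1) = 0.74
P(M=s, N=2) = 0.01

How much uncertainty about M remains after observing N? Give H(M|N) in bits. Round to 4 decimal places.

0.4659 bits

Marginals: p(M) = (0.2500, 0.7500), p(N) = (0.8300, 0.1700).
H(M|N) = Σ p(N) · H(M|N=·).
  N=1: p=0.8300, H(M|N=1) = 0.4952
  N=2: p=0.1700, H(M|N=2) = 0.3228
Weighted sum = 0.4659 bits.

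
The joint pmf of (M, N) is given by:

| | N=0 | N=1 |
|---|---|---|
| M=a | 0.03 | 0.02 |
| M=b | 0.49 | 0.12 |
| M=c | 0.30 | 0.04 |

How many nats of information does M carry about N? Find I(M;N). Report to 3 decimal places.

0.012 nats

Marginals: p(M) = (0.0500, 0.6100, 0.3400), p(N) = (0.8200, 0.1800).
I(M;N) = Σ p(x,y)·ln[p(x,y)/(p(x)p(y))].
  (a,0): 0.03·ln(0.7317) = -0.0094
  (a,1): 0.02·ln(2.2222) = 0.0160
  (b,0): 0.49·ln(0.9796) = -0.0101
  (b,1): 0.12·ln(1.0929) = 0.0107
  (c,0): 0.30·ln(1.0760) = 0.0220
  (c,1): 0.04·ln(0.6536) = -0.0170
Sum = 0.012 nats.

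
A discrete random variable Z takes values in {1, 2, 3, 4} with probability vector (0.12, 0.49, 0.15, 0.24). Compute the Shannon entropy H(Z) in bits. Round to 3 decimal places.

1.776 bits

H(Z) = −Σ p·log₂ p.
  −(0.12)·log₂(0.12) = 0.3671
  −(0.49)·log₂(0.49) = 0.5043
  −(0.15)·log₂(0.15) = 0.4105
  −(0.24)·log₂(0.24) = 0.4941
Sum: 0.3671 + 0.5043 + 0.4105 + 0.4941 = 1.776 bits.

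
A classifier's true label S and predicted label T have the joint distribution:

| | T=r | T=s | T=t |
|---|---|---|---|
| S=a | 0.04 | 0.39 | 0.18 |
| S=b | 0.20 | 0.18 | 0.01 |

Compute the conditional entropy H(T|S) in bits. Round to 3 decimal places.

1.172 bits

Chain rule: H(T|S) = H(S,T) − H(S).
Marginals: p(S) = (0.6100, 0.3900), p(T) = (0.2400, 0.5700, 0.1900).
H(S,T) = 2.1370 bits; H(S) = 0.9648 bits.
H(T|S) = 2.1370 − 0.9648 = 1.172 bits.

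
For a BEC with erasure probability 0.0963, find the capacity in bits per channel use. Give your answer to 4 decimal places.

Binary erasure channel: capacity C = 1 − ε.
C = 1 − 0.0963 = 0.9037 bits per channel use.

0.9037 bits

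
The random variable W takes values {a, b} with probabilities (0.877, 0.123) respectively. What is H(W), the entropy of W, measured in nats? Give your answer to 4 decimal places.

0.3729 nats

H(W) = −Σ p·ln p.
  −(0.877)·ln(0.877) = 0.11510
  −(0.123)·ln(0.123) = 0.25776
Sum: 0.11510 + 0.25776 = 0.3729 nats.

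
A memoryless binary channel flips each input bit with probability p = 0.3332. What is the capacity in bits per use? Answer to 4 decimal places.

0.0818 bits

Binary symmetric channel: C = 1 − h₂(ε) where h₂ is the binary entropy function.
h₂(0.3332) = −0.3332·log₂0.3332 − 0.6668·log₂0.6668 = 0.9182.
C = 1 − 0.9182 = 0.0818 bits per channel use.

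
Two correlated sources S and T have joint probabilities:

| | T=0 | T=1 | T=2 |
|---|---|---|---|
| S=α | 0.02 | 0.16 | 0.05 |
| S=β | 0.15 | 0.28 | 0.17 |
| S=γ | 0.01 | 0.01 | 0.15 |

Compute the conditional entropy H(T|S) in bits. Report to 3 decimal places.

Chain rule: H(T|S) = H(S,T) − H(S).
Marginals: p(S) = (0.2300, 0.6000, 0.1700), p(T) = (0.1800, 0.4500, 0.3700).
H(S,T) = 2.6548 bits; H(S) = 1.3644 bits.
H(T|S) = 2.6548 − 1.3644 = 1.290 bits.

1.290 bits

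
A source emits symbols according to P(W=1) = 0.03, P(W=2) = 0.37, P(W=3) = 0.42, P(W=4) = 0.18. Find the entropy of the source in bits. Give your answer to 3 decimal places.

H(W) = −Σ p·log₂ p.
  −(0.03)·log₂(0.03) = 0.1518
  −(0.37)·log₂(0.37) = 0.5307
  −(0.42)·log₂(0.42) = 0.5256
  −(0.18)·log₂(0.18) = 0.4453
Sum: 0.1518 + 0.5307 + 0.5256 + 0.4453 = 1.653 bits.

1.653 bits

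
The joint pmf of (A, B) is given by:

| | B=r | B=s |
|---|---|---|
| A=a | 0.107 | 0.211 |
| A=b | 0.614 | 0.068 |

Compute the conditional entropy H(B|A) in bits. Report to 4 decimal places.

Chain rule: H(B|A) = H(A,B) − H(A).
Marginals: p(A) = (0.3180, 0.6820), p(B) = (0.7210, 0.2790).
H(A,B) = 1.5144 bits; H(A) = 0.9022 bits.
H(B|A) = 1.5144 − 0.9022 = 0.6122 bits.

0.6122 bits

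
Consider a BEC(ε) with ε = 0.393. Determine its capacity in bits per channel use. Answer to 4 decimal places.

Binary erasure channel: capacity C = 1 − ε.
C = 1 − 0.393 = 0.6070 bits per channel use.

0.6070 bits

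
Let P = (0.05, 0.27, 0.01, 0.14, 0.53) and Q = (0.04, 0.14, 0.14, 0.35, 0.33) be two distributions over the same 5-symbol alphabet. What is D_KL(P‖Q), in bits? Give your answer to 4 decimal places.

0.4111 bits

D(P‖Q) = Σ p·log₂(p/q).
  0.05·log₂(0.05/0.04) = 0.01610
  0.27·log₂(0.27/0.14) = 0.25583
  0.01·log₂(0.01/0.14) = -0.03807
  0.14·log₂(0.14/0.35) = -0.18507
  0.53·log₂(0.53/0.33) = 0.36227
D(P‖Q) = 0.4111 bits.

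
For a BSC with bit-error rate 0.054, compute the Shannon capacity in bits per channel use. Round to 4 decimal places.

Binary symmetric channel: C = 1 − h₂(ε) where h₂ is the binary entropy function.
h₂(0.054) = −0.054·log₂0.054 − 0.946·log₂0.946 = 0.3032.
C = 1 − 0.3032 = 0.6968 bits per channel use.

0.6968 bits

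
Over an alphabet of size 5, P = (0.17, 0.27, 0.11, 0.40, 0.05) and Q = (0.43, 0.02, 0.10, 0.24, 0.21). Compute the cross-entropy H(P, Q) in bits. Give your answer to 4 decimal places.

3.0324 bits

H(P,Q) = −Σ p·log₂ q.
  −0.17·log₂(0.43) = 0.20699
  −0.27·log₂(0.02) = 1.52384
  −0.11·log₂(0.10) = 0.36541
  −0.40·log₂(0.24) = 0.82356
  −0.05·log₂(0.21) = 0.11258
H(P,Q) = 3.0324 bits.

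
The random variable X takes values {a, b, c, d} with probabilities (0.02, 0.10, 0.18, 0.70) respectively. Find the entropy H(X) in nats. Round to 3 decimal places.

0.867 nats

H(X) = −Σ p·ln p.
  −(0.02)·ln(0.02) = 0.0782
  −(0.10)·ln(0.10) = 0.2303
  −(0.18)·ln(0.18) = 0.3087
  −(0.70)·ln(0.70) = 0.2497
Sum: 0.0782 + 0.2303 + 0.3087 + 0.2497 = 0.867 nats.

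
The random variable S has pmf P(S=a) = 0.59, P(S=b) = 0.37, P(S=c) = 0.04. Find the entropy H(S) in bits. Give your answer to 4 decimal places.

1.1656 bits

H(S) = −Σ p·log₂ p.
  −(0.59)·log₂(0.59) = 0.44912
  −(0.37)·log₂(0.37) = 0.53073
  −(0.04)·log₂(0.04) = 0.18575
Sum: 0.44912 + 0.53073 + 0.18575 = 1.1656 bits.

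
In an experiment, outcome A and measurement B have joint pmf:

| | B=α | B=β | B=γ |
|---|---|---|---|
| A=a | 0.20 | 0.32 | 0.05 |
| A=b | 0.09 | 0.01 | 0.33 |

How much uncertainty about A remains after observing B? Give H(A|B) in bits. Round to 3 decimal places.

Marginals: p(A) = (0.5700, 0.4300), p(B) = (0.2900, 0.3300, 0.3800).
H(A|B) = Σ p(B) · H(A|B=·).
  B=α: p=0.2900, H(A|B=α) = 0.8936
  B=β: p=0.3300, H(A|B=β) = 0.1959
  B=γ: p=0.3800, H(A|B=γ) = 0.5618
Weighted sum = 0.537 bits.

0.537 bits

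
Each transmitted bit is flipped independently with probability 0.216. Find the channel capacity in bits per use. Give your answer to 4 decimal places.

Binary symmetric channel: C = 1 − h₂(ε) where h₂ is the binary entropy function.
h₂(0.216) = −0.216·log₂0.216 − 0.784·log₂0.784 = 0.7528.
C = 1 − 0.7528 = 0.2472 bits per channel use.

0.2472 bits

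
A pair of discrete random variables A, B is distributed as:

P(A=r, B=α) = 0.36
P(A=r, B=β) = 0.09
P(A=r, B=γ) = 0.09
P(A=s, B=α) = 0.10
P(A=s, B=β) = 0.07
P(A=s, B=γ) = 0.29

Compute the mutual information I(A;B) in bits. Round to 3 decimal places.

Marginals: p(A) = (0.5400, 0.4600), p(B) = (0.4600, 0.1600, 0.3800).
I(A;B) = Σ p(x,y)·log₂[p(x,y)/(p(x)p(y))].
  (r,α): 0.36·log₂(1.4493) = 0.1927
  (r,β): 0.09·log₂(1.0417) = 0.0053
  (r,γ): 0.09·log₂(0.4386) = -0.1070
  (s,α): 0.10·log₂(0.4726) = -0.1081
  (s,β): 0.07·log₂(0.9511) = -0.0051
  (s,γ): 0.29·log₂(1.6590) = 0.2118
Sum = 0.190 bits.

0.190 bits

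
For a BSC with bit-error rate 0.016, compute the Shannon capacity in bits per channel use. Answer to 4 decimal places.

0.8816 bits

Binary symmetric channel: C = 1 − h₂(ε) where h₂ is the binary entropy function.
h₂(0.016) = −0.016·log₂0.016 − 0.984·log₂0.984 = 0.1184.
C = 1 − 0.1184 = 0.8816 bits per channel use.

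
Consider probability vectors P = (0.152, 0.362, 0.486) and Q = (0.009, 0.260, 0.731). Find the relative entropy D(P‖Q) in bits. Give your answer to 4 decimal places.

D(P‖Q) = Σ p·log₂(p/q).
  0.152·log₂(0.152/0.009) = 0.61986
  0.362·log₂(0.362/0.260) = 0.17285
  0.486·log₂(0.486/0.731) = -0.28621
D(P‖Q) = 0.5065 bits.

0.5065 bits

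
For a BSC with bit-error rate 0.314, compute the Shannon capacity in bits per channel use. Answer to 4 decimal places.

0.1023 bits

Binary symmetric channel: C = 1 − h₂(ε) where h₂ is the binary entropy function.
h₂(0.314) = −0.314·log₂0.314 − 0.686·log₂0.686 = 0.8977.
C = 1 − 0.8977 = 0.1023 bits per channel use.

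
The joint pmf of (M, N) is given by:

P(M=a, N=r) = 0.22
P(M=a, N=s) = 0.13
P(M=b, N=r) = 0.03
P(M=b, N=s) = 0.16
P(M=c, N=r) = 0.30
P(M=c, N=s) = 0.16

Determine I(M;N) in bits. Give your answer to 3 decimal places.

0.111 bits

Marginals: p(M) = (0.3500, 0.1900, 0.4600), p(N) = (0.5500, 0.4500).
I(M;N) = H(M) + H(N) − H(M,N).
H(M) = 1.5007, H(N) = 0.9928, H(M,N) = 2.3821.
I(M;N) = 1.5007 + 0.9928 − 2.3821 = 0.111 bits.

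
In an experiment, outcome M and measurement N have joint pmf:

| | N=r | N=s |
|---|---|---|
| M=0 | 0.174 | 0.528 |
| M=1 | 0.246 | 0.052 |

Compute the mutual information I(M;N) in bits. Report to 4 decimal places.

Marginals: p(M) = (0.7020, 0.2980), p(N) = (0.4200, 0.5800).
I(M;N) = H(M) + H(N) − H(M,N).
H(M) = 0.8788, H(N) = 0.9815, H(M,N) = 1.6450.
I(M;N) = 0.8788 + 0.9815 − 1.6450 = 0.2153 bits.

0.2153 bits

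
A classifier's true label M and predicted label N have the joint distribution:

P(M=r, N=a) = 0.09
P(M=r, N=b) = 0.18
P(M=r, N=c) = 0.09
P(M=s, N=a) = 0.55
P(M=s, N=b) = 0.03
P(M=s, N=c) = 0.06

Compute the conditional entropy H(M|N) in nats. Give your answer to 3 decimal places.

Chain rule: H(M|N) = H(M,N) − H(N).
Marginals: p(M) = (0.3600, 0.6400), p(N) = (0.6400, 0.2100, 0.1500).
H(M,N) = 1.3449 nats; H(N) = 0.8979 nats.
H(M|N) = 1.3449 − 0.8979 = 0.447 nats.

0.447 nats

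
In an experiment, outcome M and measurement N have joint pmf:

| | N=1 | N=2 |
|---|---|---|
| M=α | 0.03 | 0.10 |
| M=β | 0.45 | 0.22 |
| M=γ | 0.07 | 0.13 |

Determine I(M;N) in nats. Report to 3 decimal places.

Marginals: p(M) = (0.1300, 0.6700, 0.2000), p(N) = (0.5500, 0.4500).
I(M;N) = H(M) + H(N) − H(M,N).
H(M) = 0.8554, H(N) = 0.6881, H(M,N) = 1.4793.
I(M;N) = 0.8554 + 0.6881 − 1.4793 = 0.064 nats.

0.064 nats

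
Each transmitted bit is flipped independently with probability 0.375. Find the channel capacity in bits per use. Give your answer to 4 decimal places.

Binary symmetric channel: C = 1 − h₂(ε) where h₂ is the binary entropy function.
h₂(0.375) = −0.375·log₂0.375 − 0.625·log₂0.625 = 0.9544.
C = 1 − 0.9544 = 0.0456 bits per channel use.

0.0456 bits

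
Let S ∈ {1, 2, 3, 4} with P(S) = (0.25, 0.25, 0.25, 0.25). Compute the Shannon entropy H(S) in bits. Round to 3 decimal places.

H(S) = −Σ p·log₂ p.
  −(0.25)·log₂(0.25) = 0.5000
  −(0.25)·log₂(0.25) = 0.5000
  −(0.25)·log₂(0.25) = 0.5000
  −(0.25)·log₂(0.25) = 0.5000
Sum: 0.5000 + 0.5000 + 0.5000 + 0.5000 = 2.000 bits.

2.000 bits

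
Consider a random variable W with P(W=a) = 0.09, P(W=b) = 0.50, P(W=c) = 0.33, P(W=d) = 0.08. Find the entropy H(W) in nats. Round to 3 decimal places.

1.131 nats

H(W) = −Σ p·ln p.
  −(0.09)·ln(0.09) = 0.2167
  −(0.50)·ln(0.50) = 0.3466
  −(0.33)·ln(0.33) = 0.3659
  −(0.08)·ln(0.08) = 0.2021
Sum: 0.2167 + 0.3466 + 0.3659 + 0.2021 = 1.131 nats.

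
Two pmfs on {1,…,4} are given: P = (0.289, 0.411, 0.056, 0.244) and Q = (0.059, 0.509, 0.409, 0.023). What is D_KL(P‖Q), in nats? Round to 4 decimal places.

0.8362 nats

D(P‖Q) = Σ p·ln(p/q).
  0.289·ln(0.289/0.059) = 0.45919
  0.411·ln(0.411/0.509) = -0.08789
  0.056·ln(0.056/0.409) = -0.11135
  0.244·ln(0.244/0.023) = 0.57625
D(P‖Q) = 0.8362 nats.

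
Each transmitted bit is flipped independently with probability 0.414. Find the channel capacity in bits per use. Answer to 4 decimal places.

Binary symmetric channel: C = 1 − h₂(ε) where h₂ is the binary entropy function.
h₂(0.414) = −0.414·log₂0.414 − 0.586·log₂0.586 = 0.9786.
C = 1 − 0.9786 = 0.0214 bits per channel use.

0.0214 bits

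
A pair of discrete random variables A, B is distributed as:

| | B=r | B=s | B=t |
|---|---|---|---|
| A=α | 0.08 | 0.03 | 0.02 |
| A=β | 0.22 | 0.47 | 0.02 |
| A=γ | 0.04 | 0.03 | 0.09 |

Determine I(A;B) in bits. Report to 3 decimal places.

Marginals: p(A) = (0.1300, 0.7100, 0.1600), p(B) = (0.3400, 0.5300, 0.1300).
I(A;B) = Σ p(x,y)·log₂[p(x,y)/(p(x)p(y))].
  (α,r): 0.08·log₂(1.8100) = 0.0685
  (α,s): 0.03·log₂(0.4354) = -0.0360
  (α,t): 0.02·log₂(1.1834) = 0.0049
  (β,r): 0.22·log₂(0.9114) = -0.0295
  (β,s): 0.47·log₂(1.2490) = 0.1508
  (β,t): 0.02·log₂(0.2167) = -0.0441
  (γ,r): 0.04·log₂(0.7353) = -0.0177
  (γ,s): 0.03·log₂(0.3538) = -0.0450
  (γ,t): 0.09·log₂(4.3269) = 0.1902
Sum = 0.242 bits.

0.242 bits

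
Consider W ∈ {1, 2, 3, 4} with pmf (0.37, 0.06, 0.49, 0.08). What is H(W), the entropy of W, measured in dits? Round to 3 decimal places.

H(W) = −Σ p·log₁₀ p.
  −(0.37)·log₁₀(0.37) = 0.1598
  −(0.06)·log₁₀(0.06) = 0.0733
  −(0.49)·log₁₀(0.49) = 0.1518
  −(0.08)·log₁₀(0.08) = 0.0878
Sum: 0.1598 + 0.0733 + 0.1518 + 0.0878 = 0.473 dits.

0.473 dits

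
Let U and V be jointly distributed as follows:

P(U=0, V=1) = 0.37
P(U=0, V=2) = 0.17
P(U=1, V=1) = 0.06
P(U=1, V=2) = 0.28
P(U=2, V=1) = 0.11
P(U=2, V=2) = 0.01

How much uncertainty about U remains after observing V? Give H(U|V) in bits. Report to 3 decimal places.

Chain rule: H(U|V) = H(U,V) − H(V).
Marginals: p(U) = (0.5400, 0.3400, 0.1200), p(V) = (0.5400, 0.4600).
H(U,V) = 2.1398 bits; H(V) = 0.9954 bits.
H(U|V) = 2.1398 − 0.9954 = 1.144 bits.

1.144 bits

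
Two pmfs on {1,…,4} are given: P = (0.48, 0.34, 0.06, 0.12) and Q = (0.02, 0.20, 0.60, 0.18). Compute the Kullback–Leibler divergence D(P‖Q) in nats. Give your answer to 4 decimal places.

1.5191 nats

D(P‖Q) = Σ p·ln(p/q).
  0.48·ln(0.48/0.02) = 1.52547
  0.34·ln(0.34/0.20) = 0.18041
  0.06·ln(0.06/0.60) = -0.13816
  0.12·ln(0.12/0.18) = -0.04866
D(P‖Q) = 1.5191 nats.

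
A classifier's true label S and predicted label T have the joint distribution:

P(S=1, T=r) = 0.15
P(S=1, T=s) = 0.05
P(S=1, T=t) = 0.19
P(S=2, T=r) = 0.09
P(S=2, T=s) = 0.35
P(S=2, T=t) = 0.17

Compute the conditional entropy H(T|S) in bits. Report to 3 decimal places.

1.394 bits

Chain rule: H(T|S) = H(S,T) − H(S).
Marginals: p(S) = (0.3900, 0.6100), p(T) = (0.2400, 0.4000, 0.3600).
H(S,T) = 2.3592 bits; H(S) = 0.9648 bits.
H(T|S) = 2.3592 − 0.9648 = 1.394 bits.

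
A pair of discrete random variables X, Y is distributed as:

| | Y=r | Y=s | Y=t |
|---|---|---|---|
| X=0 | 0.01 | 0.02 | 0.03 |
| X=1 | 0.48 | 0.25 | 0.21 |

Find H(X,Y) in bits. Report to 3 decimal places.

1.812 bits

H(X,Y) = −Σ p(x,y)·log₂ p(x,y) over all 6 cells.
  cell (0,r): −0.01·log₂0.01 = 0.0664
  cell (0,s): −0.02·log₂0.02 = 0.1129
  cell (0,t): −0.03·log₂0.03 = 0.1518
  cell (1,r): −0.48·log₂0.48 = 0.5083
  cell (1,s): −0.25·log₂0.25 = 0.5000
  cell (1,t): −0.21·log₂0.21 = 0.4728
Sum = 1.812 bits.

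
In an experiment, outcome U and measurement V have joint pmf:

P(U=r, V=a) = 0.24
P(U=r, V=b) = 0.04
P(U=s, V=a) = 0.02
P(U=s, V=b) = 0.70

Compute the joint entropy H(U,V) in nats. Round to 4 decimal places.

0.7992 nats

H(U,V) = −Σ p(x,y)·ln p(x,y) over all 4 cells.
  cell (r,a): −0.24·ln0.24 = 0.34251
  cell (r,b): −0.04·ln0.04 = 0.12876
  cell (s,a): −0.02·ln0.02 = 0.07824
  cell (s,b): −0.70·ln0.70 = 0.24967
Sum = 0.7992 nats.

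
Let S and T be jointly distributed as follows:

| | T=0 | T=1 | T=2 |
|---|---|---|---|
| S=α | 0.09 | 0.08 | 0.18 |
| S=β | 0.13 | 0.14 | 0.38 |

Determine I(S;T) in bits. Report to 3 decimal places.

0.004 bits

Marginals: p(S) = (0.3500, 0.6500), p(T) = (0.2200, 0.2200, 0.5600).
I(S;T) = H(S) + H(T) − H(S,T).
H(S) = 0.9341, H(T) = 1.4296, H(S,T) = 2.3597.
I(S;T) = 0.9341 + 1.4296 − 2.3597 = 0.004 bits.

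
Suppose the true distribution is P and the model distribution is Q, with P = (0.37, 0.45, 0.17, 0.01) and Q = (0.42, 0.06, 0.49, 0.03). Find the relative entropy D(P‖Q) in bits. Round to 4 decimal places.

D(P‖Q) = Σ p·log₂(p/q).
  0.37·log₂(0.37/0.42) = -0.06766
  0.45·log₂(0.45/0.06) = 1.30810
  0.17·log₂(0.17/0.49) = -0.25963
  0.01·log₂(0.01/0.03) = -0.01585
D(P‖Q) = 0.9650 bits.

0.9650 bits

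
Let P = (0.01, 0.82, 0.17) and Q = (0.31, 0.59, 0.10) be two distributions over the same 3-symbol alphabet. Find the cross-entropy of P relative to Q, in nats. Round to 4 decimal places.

0.8358 nats

H(P,Q) = −Σ p·ln q.
  −0.01·ln(0.31) = 0.01171
  −0.82·ln(0.59) = 0.43266
  −0.17·ln(0.10) = 0.39144
H(P,Q) = 0.8358 nats.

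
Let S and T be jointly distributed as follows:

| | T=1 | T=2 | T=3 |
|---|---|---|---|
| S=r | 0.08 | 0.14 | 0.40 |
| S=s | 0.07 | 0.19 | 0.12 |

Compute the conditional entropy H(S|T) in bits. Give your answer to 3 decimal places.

0.879 bits

Chain rule: H(S|T) = H(S,T) − H(T).
Marginals: p(S) = (0.6200, 0.3800), p(T) = (0.1500, 0.3300, 0.5200).
H(S,T) = 2.3082 bits; H(T) = 1.4289 bits.
H(S|T) = 2.3082 − 1.4289 = 0.879 bits.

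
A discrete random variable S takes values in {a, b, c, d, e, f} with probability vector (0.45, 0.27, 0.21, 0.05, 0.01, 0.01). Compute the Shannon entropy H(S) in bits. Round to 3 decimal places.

H(S) = −Σ p·log₂ p.
  −(0.45)·log₂(0.45) = 0.5184
  −(0.27)·log₂(0.27) = 0.5100
  −(0.21)·log₂(0.21) = 0.4728
  −(0.05)·log₂(0.05) = 0.2161
  −(0.01)·log₂(0.01) = 0.0664
  −(0.01)·log₂(0.01) = 0.0664
Sum: 0.5184 + 0.5100 + 0.4728 + 0.2161 + 0.0664 + 0.0664 = 1.850 bits.

1.850 bits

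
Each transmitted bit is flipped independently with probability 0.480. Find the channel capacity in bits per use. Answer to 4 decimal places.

0.0012 bits

Binary symmetric channel: C = 1 − h₂(ε) where h₂ is the binary entropy function.
h₂(0.480) = −0.480·log₂0.480 − 0.520·log₂0.520 = 0.9988.
C = 1 − 0.9988 = 0.0012 bits per channel use.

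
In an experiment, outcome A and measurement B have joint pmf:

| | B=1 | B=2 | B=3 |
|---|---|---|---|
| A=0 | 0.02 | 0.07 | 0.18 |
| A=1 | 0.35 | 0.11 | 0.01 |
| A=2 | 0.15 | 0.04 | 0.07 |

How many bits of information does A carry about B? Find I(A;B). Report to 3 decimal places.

Marginals: p(A) = (0.2700, 0.4700, 0.2600), p(B) = (0.5200, 0.2200, 0.2600).
I(A;B) = H(A) + H(B) − H(A,B).
H(A) = 1.5273, H(B) = 1.4764, H(A,B) = 2.6384.
I(A;B) = 1.5273 + 1.4764 − 2.6384 = 0.365 bits.

0.365 bits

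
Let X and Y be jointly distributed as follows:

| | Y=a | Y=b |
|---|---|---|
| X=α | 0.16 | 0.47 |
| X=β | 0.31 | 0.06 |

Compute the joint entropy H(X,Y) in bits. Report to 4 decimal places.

1.7023 bits

H(X,Y) = −Σ p(x,y)·log₂ p(x,y) over all 4 cells.
  cell (α,a): −0.16·log₂0.16 = 0.42302
  cell (α,b): −0.47·log₂0.47 = 0.51196
  cell (β,a): −0.31·log₂0.31 = 0.52379
  cell (β,b): −0.06·log₂0.06 = 0.24353
Sum = 1.7023 bits.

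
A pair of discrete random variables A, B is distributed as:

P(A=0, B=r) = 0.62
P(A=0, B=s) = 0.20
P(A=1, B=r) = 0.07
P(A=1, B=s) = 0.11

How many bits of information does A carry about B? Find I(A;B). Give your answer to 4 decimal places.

0.0624 bits

Marginals: p(A) = (0.8200, 0.1800), p(B) = (0.6900, 0.3100).
I(A;B) = Σ p(x,y)·log₂[p(x,y)/(p(x)p(y))].
  (0,r): 0.62·log₂(1.0958) = 0.08183
  (0,s): 0.20·log₂(0.7868) = -0.06919
  (1,r): 0.07·log₂(0.5636) = -0.05791
  (1,s): 0.11·log₂(1.9713) = 0.10771
Sum = 0.0624 bits.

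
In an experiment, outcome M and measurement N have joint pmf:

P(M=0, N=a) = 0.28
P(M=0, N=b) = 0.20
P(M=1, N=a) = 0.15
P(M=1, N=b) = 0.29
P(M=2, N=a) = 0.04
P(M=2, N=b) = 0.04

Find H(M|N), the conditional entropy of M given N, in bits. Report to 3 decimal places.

Chain rule: H(M|N) = H(M,N) − H(N).
Marginals: p(M) = (0.4800, 0.4400, 0.0800), p(N) = (0.4700, 0.5300).
H(M,N) = 2.2786 bits; H(N) = 0.9974 bits.
H(M|N) = 2.2786 − 0.9974 = 1.281 bits.

1.281 bits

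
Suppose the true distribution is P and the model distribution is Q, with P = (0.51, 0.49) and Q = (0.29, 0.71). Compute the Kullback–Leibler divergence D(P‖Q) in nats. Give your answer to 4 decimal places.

D(P‖Q) = Σ p·ln(p/q).
  0.51·ln(0.51/0.29) = 0.28791
  0.49·ln(0.49/0.71) = -0.18172
D(P‖Q) = 0.1062 nats.

0.1062 nats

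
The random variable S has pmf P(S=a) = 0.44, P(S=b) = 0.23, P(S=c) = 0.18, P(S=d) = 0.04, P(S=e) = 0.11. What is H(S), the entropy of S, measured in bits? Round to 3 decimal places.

1.990 bits

H(S) = −Σ p·log₂ p.
  −(0.44)·log₂(0.44) = 0.5211
  −(0.23)·log₂(0.23) = 0.4877
  −(0.18)·log₂(0.18) = 0.4453
  −(0.04)·log₂(0.04) = 0.1858
  −(0.11)·log₂(0.11) = 0.3503
Sum: 0.5211 + 0.4877 + 0.4453 + 0.1858 + 0.3503 = 1.990 bits.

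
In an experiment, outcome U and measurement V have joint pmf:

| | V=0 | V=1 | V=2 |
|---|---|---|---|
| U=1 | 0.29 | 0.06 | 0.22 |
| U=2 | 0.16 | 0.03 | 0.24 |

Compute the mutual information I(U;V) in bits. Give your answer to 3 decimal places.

0.021 bits

Marginals: p(U) = (0.5700, 0.4300), p(V) = (0.4500, 0.0900, 0.4600).
I(U;V) = H(U) + H(V) − H(U,V).
H(U) = 0.9858, H(V) = 1.3464, H(U,V) = 2.3109.
I(U;V) = 0.9858 + 1.3464 − 2.3109 = 0.021 bits.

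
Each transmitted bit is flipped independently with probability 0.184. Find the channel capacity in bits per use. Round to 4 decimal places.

Binary symmetric channel: C = 1 − h₂(ε) where h₂ is the binary entropy function.
h₂(0.184) = −0.184·log₂0.184 − 0.816·log₂0.816 = 0.6887.
C = 1 − 0.6887 = 0.3113 bits per channel use.

0.3113 bits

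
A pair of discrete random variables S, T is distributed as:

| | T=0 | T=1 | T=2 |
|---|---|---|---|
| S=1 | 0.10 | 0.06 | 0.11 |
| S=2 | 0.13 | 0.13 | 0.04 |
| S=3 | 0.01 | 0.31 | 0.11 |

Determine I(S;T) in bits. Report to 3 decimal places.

0.237 bits

Marginals: p(S) = (0.2700, 0.3000, 0.4300), p(T) = (0.2400, 0.5000, 0.2600).
I(S;T) = Σ p(x,y)·log₂[p(x,y)/(p(x)p(y))].
  (1,0): 0.10·log₂(1.5432) = 0.0626
  (1,1): 0.06·log₂(0.4444) = -0.0702
  (1,2): 0.11·log₂(1.5670) = 0.0713
  (2,0): 0.13·log₂(1.8056) = 0.1108
  (2,1): 0.13·log₂(0.8667) = -0.0268
  (2,2): 0.04·log₂(0.5128) = -0.0385
  (3,0): 0.01·log₂(0.0969) = -0.0337
  (3,1): 0.31·log₂(1.4419) = 0.1637
  (3,2): 0.11·log₂(0.9839) = -0.0026
Sum = 0.237 bits.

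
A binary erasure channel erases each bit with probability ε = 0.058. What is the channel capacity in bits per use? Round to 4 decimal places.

Binary erasure channel: capacity C = 1 − ε.
C = 1 − 0.058 = 0.9420 bits per channel use.

0.9420 bits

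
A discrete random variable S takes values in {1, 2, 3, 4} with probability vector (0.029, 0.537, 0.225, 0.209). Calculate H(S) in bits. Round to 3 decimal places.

1.586 bits

H(S) = −Σ p·log₂ p.
  −(0.029)·log₂(0.029) = 0.1481
  −(0.537)·log₂(0.537) = 0.4817
  −(0.225)·log₂(0.225) = 0.4842
  −(0.209)·log₂(0.209) = 0.4720
Sum: 0.1481 + 0.4817 + 0.4842 + 0.4720 = 1.586 bits.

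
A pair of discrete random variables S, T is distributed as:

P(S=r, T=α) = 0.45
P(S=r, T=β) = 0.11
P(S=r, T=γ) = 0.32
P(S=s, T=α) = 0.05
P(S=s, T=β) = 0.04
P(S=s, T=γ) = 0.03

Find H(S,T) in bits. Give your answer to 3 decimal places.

1.948 bits

H(S,T) = −Σ p(x,y)·log₂ p(x,y) over all 6 cells.
  cell (r,α): −0.45·log₂0.45 = 0.5184
  cell (r,β): −0.11·log₂0.11 = 0.3503
  cell (r,γ): −0.32·log₂0.32 = 0.5260
  cell (s,α): −0.05·log₂0.05 = 0.2161
  cell (s,β): −0.04·log₂0.04 = 0.1858
  cell (s,γ): −0.03·log₂0.03 = 0.1518
Sum = 1.948 bits.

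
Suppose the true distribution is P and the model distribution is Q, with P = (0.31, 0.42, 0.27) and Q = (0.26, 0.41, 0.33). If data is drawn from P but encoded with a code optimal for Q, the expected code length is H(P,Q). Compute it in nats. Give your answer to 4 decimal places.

H(P,Q) = −Σ p·ln q.
  −0.31·ln(0.26) = 0.41759
  −0.42·ln(0.41) = 0.37447
  −0.27·ln(0.33) = 0.29934
H(P,Q) = 1.0914 nats.

1.0914 nats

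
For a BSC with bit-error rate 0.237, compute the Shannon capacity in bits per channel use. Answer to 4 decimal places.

0.2100 bits

Binary symmetric channel: C = 1 − h₂(ε) where h₂ is the binary entropy function.
h₂(0.237) = −0.237·log₂0.237 − 0.763·log₂0.763 = 0.7900.
C = 1 − 0.7900 = 0.2100 bits per channel use.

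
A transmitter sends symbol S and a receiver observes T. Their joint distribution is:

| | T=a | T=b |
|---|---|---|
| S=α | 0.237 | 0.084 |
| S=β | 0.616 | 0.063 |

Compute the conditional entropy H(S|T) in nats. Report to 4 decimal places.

Chain rule: H(S|T) = H(S,T) − H(T).
Marginals: p(S) = (0.3210, 0.6790), p(T) = (0.8530, 0.1470).
H(S,T) = 1.0219 nats; H(T) = 0.4175 nats.
H(S|T) = 1.0219 − 0.4175 = 0.6044 nats.

0.6044 nats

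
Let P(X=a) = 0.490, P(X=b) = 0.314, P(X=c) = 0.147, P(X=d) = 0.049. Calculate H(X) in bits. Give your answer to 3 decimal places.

H(X) = −Σ p·log₂ p.
  −(0.490)·log₂(0.490) = 0.5043
  −(0.314)·log₂(0.314) = 0.5247
  −(0.147)·log₂(0.147) = 0.4066
  −(0.049)·log₂(0.049) = 0.2132
Sum: 0.5043 + 0.5247 + 0.4066 + 0.2132 = 1.649 bits.

1.649 bits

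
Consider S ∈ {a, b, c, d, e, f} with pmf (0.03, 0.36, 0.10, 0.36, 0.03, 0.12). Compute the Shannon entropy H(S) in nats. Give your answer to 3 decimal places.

H(S) = −Σ p·ln p.
  −(0.03)·ln(0.03) = 0.1052
  −(0.36)·ln(0.36) = 0.3678
  −(0.10)·ln(0.10) = 0.2303
  −(0.36)·ln(0.36) = 0.3678
  −(0.03)·ln(0.03) = 0.1052
  −(0.12)·ln(0.12) = 0.2544
Sum: 0.1052 + 0.3678 + 0.2303 + 0.3678 + 0.1052 + 0.2544 = 1.431 nats.

1.431 nats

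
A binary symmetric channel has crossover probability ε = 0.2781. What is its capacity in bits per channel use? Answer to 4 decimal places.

Binary symmetric channel: C = 1 − h₂(ε) where h₂ is the binary entropy function.
h₂(0.2781) = −0.2781·log₂0.2781 − 0.7219·log₂0.7219 = 0.8528.
C = 1 − 0.8528 = 0.1472 bits per channel use.

0.1472 bits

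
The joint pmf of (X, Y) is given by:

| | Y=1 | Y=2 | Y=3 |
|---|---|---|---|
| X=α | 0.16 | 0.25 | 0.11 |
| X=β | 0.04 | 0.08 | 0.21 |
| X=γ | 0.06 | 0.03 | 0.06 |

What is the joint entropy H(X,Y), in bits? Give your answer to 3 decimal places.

2.862 bits

H(X,Y) = −Σ p(x,y)·log₂ p(x,y) over all 9 cells.
  cell (α,1): −0.16·log₂0.16 = 0.4230
  cell (α,2): −0.25·log₂0.25 = 0.5000
  cell (α,3): −0.11·log₂0.11 = 0.3503
  cell (β,1): −0.04·log₂0.04 = 0.1858
  cell (β,2): −0.08·log₂0.08 = 0.2915
  cell (β,3): −0.21·log₂0.21 = 0.4728
  cell (γ,1): −0.06·log₂0.06 = 0.2435
  cell (γ,2): −0.03·log₂0.03 = 0.1518
  cell (γ,3): −0.06·log₂0.06 = 0.2435
Sum = 2.862 bits.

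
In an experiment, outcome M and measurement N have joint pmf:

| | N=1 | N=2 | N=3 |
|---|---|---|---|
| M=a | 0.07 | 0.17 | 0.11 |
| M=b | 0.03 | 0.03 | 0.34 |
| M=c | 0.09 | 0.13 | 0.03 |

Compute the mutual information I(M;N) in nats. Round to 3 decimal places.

0.220 nats

Marginals: p(M) = (0.3500, 0.4000, 0.2500), p(N) = (0.1900, 0.3300, 0.4800).
I(M;N) = H(M) + H(N) − H(M,N).
H(M) = 1.0805, H(N) = 1.0337, H(M,N) = 1.8945.
I(M;N) = 1.0805 + 1.0337 − 1.8945 = 0.220 nats.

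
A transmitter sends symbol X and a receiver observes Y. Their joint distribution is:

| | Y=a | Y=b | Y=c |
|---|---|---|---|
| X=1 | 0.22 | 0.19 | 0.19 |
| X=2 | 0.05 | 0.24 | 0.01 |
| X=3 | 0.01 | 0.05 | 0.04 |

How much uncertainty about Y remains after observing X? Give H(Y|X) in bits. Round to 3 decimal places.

1.341 bits

Marginals: p(X) = (0.6000, 0.3000, 0.1000), p(Y) = (0.2800, 0.4800, 0.2400).
H(Y|X) = Σ p(X) · H(Y|X=·).
  X=1: p=0.6000, H(Y|X=1) = 1.5814
  X=2: p=0.3000, H(Y|X=2) = 0.8519
  X=3: p=0.1000, H(Y|X=3) = 1.3610
Weighted sum = 1.341 bits.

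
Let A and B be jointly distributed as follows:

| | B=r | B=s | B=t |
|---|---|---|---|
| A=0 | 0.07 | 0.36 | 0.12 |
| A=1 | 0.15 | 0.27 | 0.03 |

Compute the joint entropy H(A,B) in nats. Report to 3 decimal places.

H(A,B) = −Σ p(x,y)·ln p(x,y) over all 6 cells.
  cell (0,r): −0.07·ln0.07 = 0.1861
  cell (0,s): −0.36·ln0.36 = 0.3678
  cell (0,t): −0.12·ln0.12 = 0.2544
  cell (1,r): −0.15·ln0.15 = 0.2846
  cell (1,s): −0.27·ln0.27 = 0.3535
  cell (1,t): −0.03·ln0.03 = 0.1052
Sum = 1.552 nats.

1.552 nats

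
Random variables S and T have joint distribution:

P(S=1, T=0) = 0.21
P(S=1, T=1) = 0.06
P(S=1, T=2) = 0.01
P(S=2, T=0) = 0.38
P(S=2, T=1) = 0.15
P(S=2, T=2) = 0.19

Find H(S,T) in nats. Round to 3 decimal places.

H(S,T) = −Σ p(x,y)·ln p(x,y) over all 6 cells.
  cell (1,0): −0.21·ln0.21 = 0.3277
  cell (1,1): −0.06·ln0.06 = 0.1688
  cell (1,2): −0.01·ln0.01 = 0.0461
  cell (2,0): −0.38·ln0.38 = 0.3677
  cell (2,1): −0.15·ln0.15 = 0.2846
  cell (2,2): −0.19·ln0.19 = 0.3155
Sum = 1.510 nats.

1.510 nats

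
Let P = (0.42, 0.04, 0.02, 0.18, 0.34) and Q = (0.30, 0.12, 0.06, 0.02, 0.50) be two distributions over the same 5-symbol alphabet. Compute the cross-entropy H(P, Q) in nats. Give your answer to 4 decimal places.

1.5866 nats

H(P,Q) = −Σ p·ln q.
  −0.42·ln(0.30) = 0.50567
  −0.04·ln(0.12) = 0.08481
  −0.02·ln(0.06) = 0.05627
  −0.18·ln(0.02) = 0.70416
  −0.34·ln(0.50) = 0.23567
H(P,Q) = 1.5866 nats.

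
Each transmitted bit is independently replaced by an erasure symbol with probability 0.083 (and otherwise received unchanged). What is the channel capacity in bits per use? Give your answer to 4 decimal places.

Binary erasure channel: capacity C = 1 − ε.
C = 1 − 0.083 = 0.9170 bits per channel use.

0.9170 bits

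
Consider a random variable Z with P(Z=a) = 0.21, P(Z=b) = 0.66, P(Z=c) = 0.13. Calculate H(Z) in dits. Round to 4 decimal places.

H(Z) = −Σ p·log₁₀ p.
  −(0.21)·log₁₀(0.21) = 0.14233
  −(0.66)·log₁₀(0.66) = 0.11910
  −(0.13)·log₁₀(0.13) = 0.11519
Sum: 0.14233 + 0.11910 + 0.11519 = 0.3766 dits.

0.3766 dits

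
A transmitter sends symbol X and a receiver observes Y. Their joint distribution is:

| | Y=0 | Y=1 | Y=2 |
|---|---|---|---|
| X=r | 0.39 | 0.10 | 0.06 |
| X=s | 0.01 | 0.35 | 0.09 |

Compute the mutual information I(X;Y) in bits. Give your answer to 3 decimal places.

Marginals: p(X) = (0.5500, 0.4500), p(Y) = (0.4000, 0.4500, 0.1500).
I(X;Y) = Σ p(x,y)·log₂[p(x,y)/(p(x)p(y))].
  (r,0): 0.39·log₂(1.7727) = 0.3221
  (r,1): 0.10·log₂(0.4040) = -0.1307
  (r,2): 0.06·log₂(0.7273) = -0.0276
  (s,0): 0.01·log₂(0.0556) = -0.0417
  (s,1): 0.35·log₂(1.7284) = 0.2763
  (s,2): 0.09·log₂(1.3333) = 0.0374
Sum = 0.436 bits.

0.436 bits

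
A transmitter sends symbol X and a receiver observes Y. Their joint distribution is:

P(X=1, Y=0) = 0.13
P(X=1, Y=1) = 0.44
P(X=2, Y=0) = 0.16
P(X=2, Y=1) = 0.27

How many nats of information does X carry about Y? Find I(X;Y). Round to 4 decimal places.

0.0123 nats

Marginals: p(X) = (0.5700, 0.4300), p(Y) = (0.2900, 0.7100).
I(X;Y) = Σ p(x,y)·ln[p(x,y)/(p(x)p(y))].
  (1,0): 0.13·ln(0.7864) = -0.03123
  (1,1): 0.44·ln(1.0872) = 0.03680
  (2,0): 0.16·ln(1.2831) = 0.03988
  (2,1): 0.27·ln(0.8844) = -0.03318
Sum = 0.0123 nats.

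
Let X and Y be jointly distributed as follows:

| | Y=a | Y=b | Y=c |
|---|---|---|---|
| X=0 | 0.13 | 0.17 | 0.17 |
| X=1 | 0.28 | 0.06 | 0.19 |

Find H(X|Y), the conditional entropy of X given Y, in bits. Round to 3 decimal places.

Marginals: p(X) = (0.4700, 0.5300), p(Y) = (0.4100, 0.2300, 0.3600).
H(X|Y) = Σ p(Y) · H(X|Y=·).
  Y=a: p=0.4100, H(X|Y=a) = 0.9012
  Y=b: p=0.2300, H(X|Y=b) = 0.8281
  Y=c: p=0.3600, H(X|Y=c) = 0.9978
Weighted sum = 0.919 bits.

0.919 bits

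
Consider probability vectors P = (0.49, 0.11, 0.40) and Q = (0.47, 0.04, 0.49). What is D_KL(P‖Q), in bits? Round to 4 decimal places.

D(P‖Q) = Σ p·log₂(p/q).
  0.49·log₂(0.49/0.47) = 0.02946
  0.11·log₂(0.11/0.04) = 0.16054
  0.40·log₂(0.40/0.49) = -0.11711
D(P‖Q) = 0.0729 bits.

0.0729 bits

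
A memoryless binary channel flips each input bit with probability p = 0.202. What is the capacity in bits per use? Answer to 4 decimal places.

0.2741 bits

Binary symmetric channel: C = 1 − h₂(ε) where h₂ is the binary entropy function.
h₂(0.202) = −0.202·log₂0.202 − 0.798·log₂0.798 = 0.7259.
C = 1 − 0.7259 = 0.2741 bits per channel use.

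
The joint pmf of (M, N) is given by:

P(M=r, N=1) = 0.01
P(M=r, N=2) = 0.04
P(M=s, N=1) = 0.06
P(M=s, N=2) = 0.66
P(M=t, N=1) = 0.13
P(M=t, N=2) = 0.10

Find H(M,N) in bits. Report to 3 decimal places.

1.606 bits

H(M,N) = −Σ p(x,y)·log₂ p(x,y) over all 6 cells.
  cell (r,1): −0.01·log₂0.01 = 0.0664
  cell (r,2): −0.04·log₂0.04 = 0.1858
  cell (s,1): −0.06·log₂0.06 = 0.2435
  cell (s,2): −0.66·log₂0.66 = 0.3956
  cell (t,1): −0.13·log₂0.13 = 0.3826
  cell (t,2): −0.10·log₂0.10 = 0.3322
Sum = 1.606 bits.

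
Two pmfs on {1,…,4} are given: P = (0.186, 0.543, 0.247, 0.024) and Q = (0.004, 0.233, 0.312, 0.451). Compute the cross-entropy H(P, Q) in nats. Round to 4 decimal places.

2.1248 nats

H(P,Q) = −Σ p·ln q.
  −0.186·ln(0.004) = 1.02699
  −0.543·ln(0.233) = 0.79100
  −0.247·ln(0.312) = 0.28769
  −0.024·ln(0.451) = 0.01911
H(P,Q) = 2.1248 nats.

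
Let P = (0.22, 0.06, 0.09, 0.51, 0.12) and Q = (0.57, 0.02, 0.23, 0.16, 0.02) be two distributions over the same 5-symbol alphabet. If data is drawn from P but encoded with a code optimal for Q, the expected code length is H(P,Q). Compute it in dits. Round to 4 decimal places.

0.8229 dits

H(P,Q) = −Σ p·log₁₀ q.
  −0.22·log₁₀(0.57) = 0.05371
  −0.06·log₁₀(0.02) = 0.10194
  −0.09·log₁₀(0.23) = 0.05744
  −0.51·log₁₀(0.16) = 0.40590
  −0.12·log₁₀(0.02) = 0.20388
H(P,Q) = 0.8229 dits.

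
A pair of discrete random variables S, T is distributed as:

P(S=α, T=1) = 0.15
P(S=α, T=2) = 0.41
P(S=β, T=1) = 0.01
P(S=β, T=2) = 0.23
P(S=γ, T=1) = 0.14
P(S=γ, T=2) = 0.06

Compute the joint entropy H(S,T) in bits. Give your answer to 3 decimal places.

2.133 bits

H(S,T) = −Σ p(x,y)·log₂ p(x,y) over all 6 cells.
  cell (α,1): −0.15·log₂0.15 = 0.4105
  cell (α,2): −0.41·log₂0.41 = 0.5274
  cell (β,1): −0.01·log₂0.01 = 0.0664
  cell (β,2): −0.23·log₂0.23 = 0.4877
  cell (γ,1): −0.14·log₂0.14 = 0.3971
  cell (γ,2): −0.06·log₂0.06 = 0.2435
Sum = 2.133 bits.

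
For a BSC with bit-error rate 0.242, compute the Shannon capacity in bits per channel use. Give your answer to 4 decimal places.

0.2016 bits

Binary symmetric channel: C = 1 − h₂(ε) where h₂ is the binary entropy function.
h₂(0.242) = −0.242·log₂0.242 − 0.758·log₂0.758 = 0.7984.
C = 1 − 0.7984 = 0.2016 bits per channel use.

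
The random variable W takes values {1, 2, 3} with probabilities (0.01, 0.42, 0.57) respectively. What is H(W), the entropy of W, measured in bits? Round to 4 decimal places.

1.0543 bits

H(W) = −Σ p·log₂ p.
  −(0.01)·log₂(0.01) = 0.06644
  −(0.42)·log₂(0.42) = 0.52565
  −(0.57)·log₂(0.57) = 0.46225
Sum: 0.06644 + 0.52565 + 0.46225 = 1.0543 bits.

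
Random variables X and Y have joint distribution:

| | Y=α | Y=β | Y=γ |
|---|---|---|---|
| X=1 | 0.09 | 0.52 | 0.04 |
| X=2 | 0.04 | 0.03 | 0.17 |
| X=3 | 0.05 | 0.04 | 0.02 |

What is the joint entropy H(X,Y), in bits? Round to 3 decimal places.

H(X,Y) = −Σ p(x,y)·log₂ p(x,y) over all 9 cells.
  cell (1,α): −0.09·log₂0.09 = 0.3127
  cell (1,β): −0.52·log₂0.52 = 0.4906
  cell (1,γ): −0.04·log₂0.04 = 0.1858
  cell (2,α): −0.04·log₂0.04 = 0.1858
  cell (2,β): −0.03·log₂0.03 = 0.1518
  cell (2,γ): −0.17·log₂0.17 = 0.4346
  cell (3,α): −0.05·log₂0.05 = 0.2161
  cell (3,β): −0.04·log₂0.04 = 0.1858
  cell (3,γ): −0.02·log₂0.02 = 0.1129
Sum = 2.276 bits.

2.276 bits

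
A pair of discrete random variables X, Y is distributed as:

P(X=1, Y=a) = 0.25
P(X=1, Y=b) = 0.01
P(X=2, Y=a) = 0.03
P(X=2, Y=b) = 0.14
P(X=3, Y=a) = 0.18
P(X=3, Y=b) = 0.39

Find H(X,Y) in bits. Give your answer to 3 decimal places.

H(X,Y) = −Σ p(x,y)·log₂ p(x,y) over all 6 cells.
  cell (1,a): −0.25·log₂0.25 = 0.5000
  cell (1,b): −0.01·log₂0.01 = 0.0664
  cell (2,a): −0.03·log₂0.03 = 0.1518
  cell (2,b): −0.14·log₂0.14 = 0.3971
  cell (3,a): −0.18·log₂0.18 = 0.4453
  cell (3,b): −0.39·log₂0.39 = 0.5298
Sum = 2.090 bits.

2.090 bits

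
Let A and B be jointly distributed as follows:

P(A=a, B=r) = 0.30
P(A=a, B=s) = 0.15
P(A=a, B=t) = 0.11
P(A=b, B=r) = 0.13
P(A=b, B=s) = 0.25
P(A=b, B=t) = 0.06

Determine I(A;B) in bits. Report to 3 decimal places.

0.068 bits

Marginals: p(A) = (0.5600, 0.4400), p(B) = (0.4300, 0.4000, 0.1700).
I(A;B) = Σ p(x,y)·log₂[p(x,y)/(p(x)p(y))].
  (a,r): 0.30·log₂(1.2458) = 0.0951
  (a,s): 0.15·log₂(0.6696) = -0.0868
  (a,t): 0.11·log₂(1.1555) = 0.0229
  (b,r): 0.13·log₂(0.6871) = -0.0704
  (b,s): 0.25·log₂(1.4205) = 0.1266
  (b,t): 0.06·log₂(0.8021) = -0.0191
Sum = 0.068 bits.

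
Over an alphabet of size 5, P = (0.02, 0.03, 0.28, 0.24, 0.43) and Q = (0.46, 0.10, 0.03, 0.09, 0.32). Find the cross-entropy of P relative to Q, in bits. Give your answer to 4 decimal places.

3.0792 bits

H(P,Q) = −Σ p·log₂ q.
  −0.02·log₂(0.46) = 0.02241
  −0.03·log₂(0.10) = 0.09966
  −0.28·log₂(0.03) = 1.41649
  −0.24·log₂(0.09) = 0.83374
  −0.43·log₂(0.32) = 0.70686
H(P,Q) = 3.0792 bits.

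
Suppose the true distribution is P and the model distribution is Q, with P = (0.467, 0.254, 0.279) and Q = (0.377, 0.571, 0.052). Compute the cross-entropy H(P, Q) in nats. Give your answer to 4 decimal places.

1.4228 nats

H(P,Q) = −Σ p·ln q.
  −0.467·ln(0.377) = 0.45556
  −0.254·ln(0.571) = 0.14233
  −0.279·ln(0.052) = 0.82487
H(P,Q) = 1.4228 nats.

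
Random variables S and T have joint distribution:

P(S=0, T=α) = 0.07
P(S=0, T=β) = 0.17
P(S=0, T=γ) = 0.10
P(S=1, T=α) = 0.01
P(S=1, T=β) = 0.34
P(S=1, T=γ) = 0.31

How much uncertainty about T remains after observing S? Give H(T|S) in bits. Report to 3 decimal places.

Chain rule: H(T|S) = H(S,T) − H(S).
Marginals: p(S) = (0.3400, 0.6600), p(T) = (0.0800, 0.5100, 0.4100).
H(S,T) = 2.1547 bits; H(S) = 0.9248 bits.
H(T|S) = 2.1547 − 0.9248 = 1.230 bits.

1.230 bits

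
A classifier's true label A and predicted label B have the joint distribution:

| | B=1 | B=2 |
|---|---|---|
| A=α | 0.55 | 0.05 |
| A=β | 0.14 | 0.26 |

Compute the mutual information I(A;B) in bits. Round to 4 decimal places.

Marginals: p(A) = (0.6000, 0.4000), p(B) = (0.6900, 0.3100).
I(A;B) = Σ p(x,y)·log₂[p(x,y)/(p(x)p(y))].
  (α,1): 0.55·log₂(1.3285) = 0.22539
  (α,2): 0.05·log₂(0.2688) = -0.09477
  (β,1): 0.14·log₂(0.5072) = -0.13709
  (β,2): 0.26·log₂(2.0968) = 0.27772
Sum = 0.2713 bits.

0.2713 bits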